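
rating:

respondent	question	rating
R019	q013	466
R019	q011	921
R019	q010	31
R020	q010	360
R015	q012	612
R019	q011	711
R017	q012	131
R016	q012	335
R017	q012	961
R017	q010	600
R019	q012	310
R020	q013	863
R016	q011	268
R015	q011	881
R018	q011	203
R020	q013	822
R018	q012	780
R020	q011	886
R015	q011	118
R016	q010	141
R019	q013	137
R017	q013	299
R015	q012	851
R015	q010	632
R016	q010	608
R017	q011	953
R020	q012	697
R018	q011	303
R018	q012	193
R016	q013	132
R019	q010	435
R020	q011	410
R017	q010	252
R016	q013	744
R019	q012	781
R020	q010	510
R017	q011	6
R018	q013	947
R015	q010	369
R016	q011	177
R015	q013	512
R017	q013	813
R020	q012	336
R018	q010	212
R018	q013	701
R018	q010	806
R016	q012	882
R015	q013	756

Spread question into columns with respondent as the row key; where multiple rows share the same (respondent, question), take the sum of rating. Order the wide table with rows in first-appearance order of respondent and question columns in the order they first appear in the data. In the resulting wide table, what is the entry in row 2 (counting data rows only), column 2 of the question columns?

With rows in first-appearance order of respondent, row 2 is respondent=R020. question columns in first-appearance order: q013, q011, q010, q012; column 2 is q011.
Long rows with respondent=R020, question=q011: 886 + 410 = 1296.

1296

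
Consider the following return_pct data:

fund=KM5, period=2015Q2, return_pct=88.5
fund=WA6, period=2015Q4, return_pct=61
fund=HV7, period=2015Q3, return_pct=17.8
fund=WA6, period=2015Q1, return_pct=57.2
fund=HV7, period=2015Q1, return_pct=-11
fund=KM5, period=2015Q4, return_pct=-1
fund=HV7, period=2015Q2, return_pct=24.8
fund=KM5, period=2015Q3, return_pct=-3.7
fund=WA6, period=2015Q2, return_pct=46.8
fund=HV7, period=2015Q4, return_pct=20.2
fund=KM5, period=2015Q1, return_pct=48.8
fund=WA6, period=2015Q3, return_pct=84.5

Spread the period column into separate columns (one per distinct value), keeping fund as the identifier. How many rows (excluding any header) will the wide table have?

3 distinct fund values → 3 rows.

3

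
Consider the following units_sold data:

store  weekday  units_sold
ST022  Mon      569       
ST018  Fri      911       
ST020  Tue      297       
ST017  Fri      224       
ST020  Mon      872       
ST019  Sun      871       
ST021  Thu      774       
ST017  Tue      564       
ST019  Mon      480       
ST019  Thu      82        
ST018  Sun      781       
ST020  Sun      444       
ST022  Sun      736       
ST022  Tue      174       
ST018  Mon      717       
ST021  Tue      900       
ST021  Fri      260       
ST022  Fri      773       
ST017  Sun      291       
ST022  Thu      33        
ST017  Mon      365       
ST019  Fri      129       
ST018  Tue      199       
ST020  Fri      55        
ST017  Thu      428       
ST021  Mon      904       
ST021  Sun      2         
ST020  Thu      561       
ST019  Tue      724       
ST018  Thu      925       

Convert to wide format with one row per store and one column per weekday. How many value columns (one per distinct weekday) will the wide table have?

5

5 distinct weekday values: Thu, Fri, Tue, Sun, Mon.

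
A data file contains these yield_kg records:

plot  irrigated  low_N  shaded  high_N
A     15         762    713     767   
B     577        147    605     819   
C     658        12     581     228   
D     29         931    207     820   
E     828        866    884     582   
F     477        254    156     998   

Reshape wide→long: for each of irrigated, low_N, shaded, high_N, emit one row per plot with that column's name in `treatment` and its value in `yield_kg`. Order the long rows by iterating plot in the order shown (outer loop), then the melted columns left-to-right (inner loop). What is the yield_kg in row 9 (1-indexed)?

658

24 rows total (6 × 4). Row 9: index ⌊(9-1)/4⌋ = 2 into plot → C; (9-1) mod 4 = 0 into the melted columns → irrigated.
So row 9 is (C, irrigated, 658); yield_kg = 658.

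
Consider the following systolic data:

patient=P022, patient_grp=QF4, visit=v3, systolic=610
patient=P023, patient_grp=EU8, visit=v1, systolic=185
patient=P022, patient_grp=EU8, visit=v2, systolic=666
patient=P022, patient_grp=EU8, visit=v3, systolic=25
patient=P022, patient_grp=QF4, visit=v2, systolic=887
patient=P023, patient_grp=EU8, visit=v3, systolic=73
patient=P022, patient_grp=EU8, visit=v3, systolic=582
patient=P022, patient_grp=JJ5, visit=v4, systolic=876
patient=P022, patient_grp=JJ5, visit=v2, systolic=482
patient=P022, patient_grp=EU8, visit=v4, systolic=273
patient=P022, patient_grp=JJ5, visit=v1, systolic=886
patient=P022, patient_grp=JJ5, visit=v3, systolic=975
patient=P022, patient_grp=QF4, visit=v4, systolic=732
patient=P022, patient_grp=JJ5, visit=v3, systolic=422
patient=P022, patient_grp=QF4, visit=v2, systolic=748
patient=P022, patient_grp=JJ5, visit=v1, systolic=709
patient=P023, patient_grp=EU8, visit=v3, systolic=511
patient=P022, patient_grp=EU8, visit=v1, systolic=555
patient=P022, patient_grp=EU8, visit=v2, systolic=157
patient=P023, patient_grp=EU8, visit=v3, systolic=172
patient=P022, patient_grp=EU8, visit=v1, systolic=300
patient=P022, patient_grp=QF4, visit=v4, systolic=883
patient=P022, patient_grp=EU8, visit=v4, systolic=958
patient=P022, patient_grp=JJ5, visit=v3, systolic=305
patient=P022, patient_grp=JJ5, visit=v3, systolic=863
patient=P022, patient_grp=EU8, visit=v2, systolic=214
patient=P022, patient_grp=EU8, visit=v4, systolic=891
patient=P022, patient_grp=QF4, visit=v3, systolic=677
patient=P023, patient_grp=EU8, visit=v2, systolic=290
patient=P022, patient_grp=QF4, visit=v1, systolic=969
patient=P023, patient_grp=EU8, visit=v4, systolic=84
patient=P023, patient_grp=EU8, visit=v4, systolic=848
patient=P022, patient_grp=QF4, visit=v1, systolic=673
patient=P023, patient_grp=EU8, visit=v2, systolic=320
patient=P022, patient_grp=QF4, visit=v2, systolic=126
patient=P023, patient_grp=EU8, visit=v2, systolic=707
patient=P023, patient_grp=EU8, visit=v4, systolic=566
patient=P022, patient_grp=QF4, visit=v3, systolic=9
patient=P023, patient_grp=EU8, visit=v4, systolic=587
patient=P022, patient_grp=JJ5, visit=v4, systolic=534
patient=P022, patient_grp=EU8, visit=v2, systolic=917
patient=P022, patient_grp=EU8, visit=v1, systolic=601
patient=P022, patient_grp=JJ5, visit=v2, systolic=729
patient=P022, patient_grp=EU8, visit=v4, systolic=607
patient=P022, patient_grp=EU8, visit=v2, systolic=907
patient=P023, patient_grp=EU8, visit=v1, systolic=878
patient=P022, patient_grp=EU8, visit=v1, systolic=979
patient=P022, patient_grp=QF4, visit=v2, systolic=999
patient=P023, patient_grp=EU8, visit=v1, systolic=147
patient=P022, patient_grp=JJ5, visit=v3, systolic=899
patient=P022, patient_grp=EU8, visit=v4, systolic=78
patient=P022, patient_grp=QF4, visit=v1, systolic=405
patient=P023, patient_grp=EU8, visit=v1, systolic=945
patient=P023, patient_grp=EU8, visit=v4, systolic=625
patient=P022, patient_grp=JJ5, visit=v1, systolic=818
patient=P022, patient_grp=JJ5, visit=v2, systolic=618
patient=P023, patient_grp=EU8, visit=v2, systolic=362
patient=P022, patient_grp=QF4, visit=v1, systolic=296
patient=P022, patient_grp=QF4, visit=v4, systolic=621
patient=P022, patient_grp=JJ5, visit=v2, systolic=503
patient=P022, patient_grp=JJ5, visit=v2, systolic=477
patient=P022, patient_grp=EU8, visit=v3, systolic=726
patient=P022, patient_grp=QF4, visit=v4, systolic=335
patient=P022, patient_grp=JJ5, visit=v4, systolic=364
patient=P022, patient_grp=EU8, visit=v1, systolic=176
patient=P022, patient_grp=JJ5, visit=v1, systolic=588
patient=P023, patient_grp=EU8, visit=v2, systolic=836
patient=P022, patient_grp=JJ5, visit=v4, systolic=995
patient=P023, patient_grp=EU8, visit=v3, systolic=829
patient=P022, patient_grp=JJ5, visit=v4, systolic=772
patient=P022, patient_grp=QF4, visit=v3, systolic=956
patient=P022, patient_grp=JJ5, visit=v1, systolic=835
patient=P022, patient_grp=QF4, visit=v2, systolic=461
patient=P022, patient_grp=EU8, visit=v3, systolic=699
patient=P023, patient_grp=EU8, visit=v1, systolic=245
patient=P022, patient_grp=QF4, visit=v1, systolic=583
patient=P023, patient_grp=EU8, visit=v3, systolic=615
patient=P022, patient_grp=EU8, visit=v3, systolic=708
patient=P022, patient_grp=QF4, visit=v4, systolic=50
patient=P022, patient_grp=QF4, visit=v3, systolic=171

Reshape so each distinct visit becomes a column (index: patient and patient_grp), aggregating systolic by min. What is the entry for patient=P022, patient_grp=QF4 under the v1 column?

296

Rows with patient=P022, patient_grp=QF4 and visit=v1: systolic values are 969, 673, 405, 296, 583.
min(969, 673, 405, 296, 583) = 296.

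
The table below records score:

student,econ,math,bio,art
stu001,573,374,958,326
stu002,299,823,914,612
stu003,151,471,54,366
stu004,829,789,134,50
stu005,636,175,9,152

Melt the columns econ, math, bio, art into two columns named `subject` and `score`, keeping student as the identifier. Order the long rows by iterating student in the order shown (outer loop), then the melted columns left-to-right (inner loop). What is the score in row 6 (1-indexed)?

20 rows total (5 × 4). Row 6: index ⌊(6-1)/4⌋ = 1 into student → stu002; (6-1) mod 4 = 1 into the melted columns → math.
So row 6 is (stu002, math, 823); score = 823.

823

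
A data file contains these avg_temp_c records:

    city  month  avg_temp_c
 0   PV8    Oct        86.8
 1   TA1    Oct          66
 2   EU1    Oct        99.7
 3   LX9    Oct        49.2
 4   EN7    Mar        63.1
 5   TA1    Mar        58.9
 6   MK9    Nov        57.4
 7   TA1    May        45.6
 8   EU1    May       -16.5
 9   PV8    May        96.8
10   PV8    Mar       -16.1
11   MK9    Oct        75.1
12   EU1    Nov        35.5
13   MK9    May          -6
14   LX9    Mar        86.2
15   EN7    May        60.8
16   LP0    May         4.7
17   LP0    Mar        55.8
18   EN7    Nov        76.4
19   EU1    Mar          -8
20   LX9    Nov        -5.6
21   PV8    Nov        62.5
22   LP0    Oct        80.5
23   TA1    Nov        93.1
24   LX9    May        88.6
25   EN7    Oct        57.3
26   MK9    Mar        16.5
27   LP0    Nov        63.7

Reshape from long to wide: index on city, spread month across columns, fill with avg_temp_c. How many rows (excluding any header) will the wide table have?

7

7 distinct city values → 7 rows.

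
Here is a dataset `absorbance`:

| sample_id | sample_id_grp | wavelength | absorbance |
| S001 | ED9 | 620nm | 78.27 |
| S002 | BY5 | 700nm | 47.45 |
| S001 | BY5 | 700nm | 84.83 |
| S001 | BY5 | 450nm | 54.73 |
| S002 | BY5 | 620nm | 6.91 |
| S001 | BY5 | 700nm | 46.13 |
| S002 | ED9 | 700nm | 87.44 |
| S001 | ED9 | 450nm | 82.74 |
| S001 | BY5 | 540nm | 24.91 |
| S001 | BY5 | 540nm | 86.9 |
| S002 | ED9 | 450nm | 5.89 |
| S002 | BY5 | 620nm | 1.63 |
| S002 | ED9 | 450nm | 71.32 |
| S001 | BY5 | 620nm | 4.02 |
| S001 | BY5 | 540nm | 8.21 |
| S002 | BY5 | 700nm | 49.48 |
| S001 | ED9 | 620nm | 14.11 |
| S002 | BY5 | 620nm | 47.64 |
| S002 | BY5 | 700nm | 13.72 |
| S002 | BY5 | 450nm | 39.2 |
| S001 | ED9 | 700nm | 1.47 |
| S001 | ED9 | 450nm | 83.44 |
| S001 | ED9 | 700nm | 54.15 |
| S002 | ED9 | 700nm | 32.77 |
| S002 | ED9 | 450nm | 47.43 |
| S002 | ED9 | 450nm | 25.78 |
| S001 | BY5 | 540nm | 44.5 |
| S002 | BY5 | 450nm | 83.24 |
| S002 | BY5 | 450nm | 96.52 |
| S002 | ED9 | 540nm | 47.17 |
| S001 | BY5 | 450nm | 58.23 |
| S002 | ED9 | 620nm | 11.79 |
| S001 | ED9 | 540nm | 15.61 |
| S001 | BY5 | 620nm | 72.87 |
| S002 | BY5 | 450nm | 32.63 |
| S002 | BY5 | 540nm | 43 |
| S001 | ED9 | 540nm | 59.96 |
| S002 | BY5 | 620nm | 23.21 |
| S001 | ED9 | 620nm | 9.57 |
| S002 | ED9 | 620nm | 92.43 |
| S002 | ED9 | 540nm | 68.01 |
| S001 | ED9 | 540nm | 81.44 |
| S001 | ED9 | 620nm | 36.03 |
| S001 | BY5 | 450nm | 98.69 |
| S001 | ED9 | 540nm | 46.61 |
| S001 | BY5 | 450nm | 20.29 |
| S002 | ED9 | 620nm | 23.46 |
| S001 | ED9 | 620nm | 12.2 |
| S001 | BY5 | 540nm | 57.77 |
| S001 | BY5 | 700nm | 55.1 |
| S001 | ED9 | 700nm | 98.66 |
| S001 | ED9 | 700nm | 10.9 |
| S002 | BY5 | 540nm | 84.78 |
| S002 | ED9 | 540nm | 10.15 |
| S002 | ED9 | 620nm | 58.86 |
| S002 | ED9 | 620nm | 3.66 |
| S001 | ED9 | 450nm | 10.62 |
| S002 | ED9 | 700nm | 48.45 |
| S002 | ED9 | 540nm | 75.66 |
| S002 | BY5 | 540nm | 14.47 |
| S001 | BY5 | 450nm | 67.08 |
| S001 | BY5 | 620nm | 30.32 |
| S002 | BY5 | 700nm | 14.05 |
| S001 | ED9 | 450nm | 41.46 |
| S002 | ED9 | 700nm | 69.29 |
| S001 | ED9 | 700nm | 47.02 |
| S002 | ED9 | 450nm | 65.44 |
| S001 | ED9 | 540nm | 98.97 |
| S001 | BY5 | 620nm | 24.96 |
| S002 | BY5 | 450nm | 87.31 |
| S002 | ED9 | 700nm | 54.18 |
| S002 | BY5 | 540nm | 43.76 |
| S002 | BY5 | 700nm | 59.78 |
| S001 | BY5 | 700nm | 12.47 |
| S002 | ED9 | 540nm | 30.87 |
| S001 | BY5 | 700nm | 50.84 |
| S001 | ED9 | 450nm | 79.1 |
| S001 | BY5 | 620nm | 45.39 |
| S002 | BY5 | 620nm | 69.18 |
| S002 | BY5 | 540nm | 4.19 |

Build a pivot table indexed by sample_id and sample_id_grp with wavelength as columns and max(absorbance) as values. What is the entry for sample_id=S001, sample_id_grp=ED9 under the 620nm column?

78.27

Rows with sample_id=S001, sample_id_grp=ED9 and wavelength=620nm: absorbance values are 78.27, 14.11, 9.57, 36.03, 12.2.
max(78.27, 14.11, 9.57, 36.03, 12.2) = 78.27.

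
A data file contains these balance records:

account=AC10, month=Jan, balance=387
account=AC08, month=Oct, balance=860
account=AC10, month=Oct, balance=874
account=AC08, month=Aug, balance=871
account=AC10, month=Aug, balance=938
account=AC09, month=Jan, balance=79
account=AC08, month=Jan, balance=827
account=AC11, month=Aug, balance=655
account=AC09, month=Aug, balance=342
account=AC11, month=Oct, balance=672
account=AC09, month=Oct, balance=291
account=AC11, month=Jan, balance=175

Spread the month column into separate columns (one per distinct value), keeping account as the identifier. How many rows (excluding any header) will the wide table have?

4

4 distinct account values → 4 rows.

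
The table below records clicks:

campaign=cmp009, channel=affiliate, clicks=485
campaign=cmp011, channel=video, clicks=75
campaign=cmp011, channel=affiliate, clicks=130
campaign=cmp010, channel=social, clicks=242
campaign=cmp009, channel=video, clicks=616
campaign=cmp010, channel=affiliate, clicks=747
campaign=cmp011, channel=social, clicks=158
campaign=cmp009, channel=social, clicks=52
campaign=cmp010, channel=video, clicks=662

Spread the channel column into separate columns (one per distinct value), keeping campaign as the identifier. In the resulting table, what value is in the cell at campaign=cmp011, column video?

Wide layout: rows indexed by campaign, columns are the 3 distinct channel values (affiliate, video, social).
Cell (campaign=cmp011, channel=video) draws from the long row where campaign=cmp011 and channel=video, which has clicks=75.

75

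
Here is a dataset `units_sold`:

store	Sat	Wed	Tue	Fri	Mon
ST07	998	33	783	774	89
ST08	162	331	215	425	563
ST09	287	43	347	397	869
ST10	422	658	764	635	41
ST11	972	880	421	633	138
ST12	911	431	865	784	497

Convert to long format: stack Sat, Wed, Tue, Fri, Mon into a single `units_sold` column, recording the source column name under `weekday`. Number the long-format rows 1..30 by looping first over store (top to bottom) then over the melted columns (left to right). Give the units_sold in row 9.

30 rows total (6 × 5). Row 9: index ⌊(9-1)/5⌋ = 1 into store → ST08; (9-1) mod 5 = 3 into the melted columns → Fri.
So row 9 is (ST08, Fri, 425); units_sold = 425.

425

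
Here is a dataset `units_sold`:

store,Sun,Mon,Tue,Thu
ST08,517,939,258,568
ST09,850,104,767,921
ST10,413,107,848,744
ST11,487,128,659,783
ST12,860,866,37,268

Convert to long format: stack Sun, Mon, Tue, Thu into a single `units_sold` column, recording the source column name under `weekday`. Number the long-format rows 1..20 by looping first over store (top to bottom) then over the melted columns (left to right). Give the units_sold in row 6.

104

20 rows total (5 × 4). Row 6: index ⌊(6-1)/4⌋ = 1 into store → ST09; (6-1) mod 4 = 1 into the melted columns → Mon.
So row 6 is (ST09, Mon, 104); units_sold = 104.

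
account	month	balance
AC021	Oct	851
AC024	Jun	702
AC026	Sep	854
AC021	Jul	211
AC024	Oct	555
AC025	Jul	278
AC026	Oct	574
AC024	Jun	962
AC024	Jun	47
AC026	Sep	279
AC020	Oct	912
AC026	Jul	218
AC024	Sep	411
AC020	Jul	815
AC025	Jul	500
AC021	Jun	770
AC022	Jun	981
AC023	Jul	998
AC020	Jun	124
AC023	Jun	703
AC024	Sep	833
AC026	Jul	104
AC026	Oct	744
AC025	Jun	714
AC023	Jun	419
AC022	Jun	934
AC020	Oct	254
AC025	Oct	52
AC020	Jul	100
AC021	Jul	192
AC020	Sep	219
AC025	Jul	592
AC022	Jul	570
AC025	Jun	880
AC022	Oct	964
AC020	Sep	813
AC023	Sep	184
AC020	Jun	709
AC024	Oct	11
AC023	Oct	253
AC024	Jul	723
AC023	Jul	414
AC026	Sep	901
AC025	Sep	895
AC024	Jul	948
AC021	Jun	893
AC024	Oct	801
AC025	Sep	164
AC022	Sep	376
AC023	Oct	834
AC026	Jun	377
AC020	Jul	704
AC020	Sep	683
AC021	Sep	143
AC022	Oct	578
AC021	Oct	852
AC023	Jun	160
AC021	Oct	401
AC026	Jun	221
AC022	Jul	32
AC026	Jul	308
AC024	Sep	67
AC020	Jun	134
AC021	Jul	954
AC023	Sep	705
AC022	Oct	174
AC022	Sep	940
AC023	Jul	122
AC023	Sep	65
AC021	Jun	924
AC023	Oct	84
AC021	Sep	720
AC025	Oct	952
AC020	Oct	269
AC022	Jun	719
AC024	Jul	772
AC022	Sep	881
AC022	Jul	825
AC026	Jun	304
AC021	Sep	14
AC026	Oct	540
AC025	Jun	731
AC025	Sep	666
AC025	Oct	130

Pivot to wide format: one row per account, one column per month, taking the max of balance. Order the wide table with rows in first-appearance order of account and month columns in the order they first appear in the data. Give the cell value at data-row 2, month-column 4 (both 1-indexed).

948

With rows in first-appearance order of account, row 2 is account=AC024. month columns in first-appearance order: Oct, Jun, Sep, Jul; column 4 is Jul.
Long rows with account=AC024, month=Jul: max(723, 948, 772) = 948.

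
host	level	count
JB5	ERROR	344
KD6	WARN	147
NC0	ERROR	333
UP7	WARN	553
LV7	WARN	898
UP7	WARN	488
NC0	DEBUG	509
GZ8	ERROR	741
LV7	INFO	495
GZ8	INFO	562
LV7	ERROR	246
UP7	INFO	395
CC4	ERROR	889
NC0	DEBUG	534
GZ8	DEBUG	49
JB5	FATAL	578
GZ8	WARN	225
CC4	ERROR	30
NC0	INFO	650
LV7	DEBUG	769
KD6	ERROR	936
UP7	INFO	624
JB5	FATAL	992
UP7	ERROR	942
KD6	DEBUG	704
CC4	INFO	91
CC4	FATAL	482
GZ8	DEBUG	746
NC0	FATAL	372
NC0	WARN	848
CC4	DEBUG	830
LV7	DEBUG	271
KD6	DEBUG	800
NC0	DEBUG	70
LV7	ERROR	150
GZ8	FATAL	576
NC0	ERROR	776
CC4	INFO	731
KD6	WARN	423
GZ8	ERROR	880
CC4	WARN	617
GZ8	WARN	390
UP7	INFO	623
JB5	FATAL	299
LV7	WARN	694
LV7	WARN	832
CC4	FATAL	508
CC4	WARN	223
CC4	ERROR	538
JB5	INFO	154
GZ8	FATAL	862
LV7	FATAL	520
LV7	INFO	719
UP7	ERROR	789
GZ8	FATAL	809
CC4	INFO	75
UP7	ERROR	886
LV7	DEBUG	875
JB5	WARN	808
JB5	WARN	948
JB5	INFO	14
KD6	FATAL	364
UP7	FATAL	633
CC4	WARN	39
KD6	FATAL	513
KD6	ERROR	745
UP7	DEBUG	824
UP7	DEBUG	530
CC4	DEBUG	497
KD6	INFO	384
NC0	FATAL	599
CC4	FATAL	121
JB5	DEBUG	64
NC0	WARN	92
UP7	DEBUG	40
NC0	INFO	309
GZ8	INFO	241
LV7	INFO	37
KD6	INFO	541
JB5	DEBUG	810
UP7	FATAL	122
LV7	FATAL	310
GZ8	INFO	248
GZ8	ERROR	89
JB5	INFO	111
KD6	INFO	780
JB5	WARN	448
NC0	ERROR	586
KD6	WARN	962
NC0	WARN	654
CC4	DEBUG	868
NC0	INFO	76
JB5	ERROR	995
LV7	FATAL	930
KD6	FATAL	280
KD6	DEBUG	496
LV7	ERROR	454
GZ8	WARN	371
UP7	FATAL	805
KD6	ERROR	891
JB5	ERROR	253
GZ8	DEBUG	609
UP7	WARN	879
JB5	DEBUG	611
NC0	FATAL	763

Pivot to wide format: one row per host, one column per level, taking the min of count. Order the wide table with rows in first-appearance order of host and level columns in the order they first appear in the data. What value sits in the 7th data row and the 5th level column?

121

With rows in first-appearance order of host, row 7 is host=CC4. level columns in first-appearance order: ERROR, WARN, DEBUG, INFO, FATAL; column 5 is FATAL.
Long rows with host=CC4, level=FATAL: min(482, 508, 121) = 121.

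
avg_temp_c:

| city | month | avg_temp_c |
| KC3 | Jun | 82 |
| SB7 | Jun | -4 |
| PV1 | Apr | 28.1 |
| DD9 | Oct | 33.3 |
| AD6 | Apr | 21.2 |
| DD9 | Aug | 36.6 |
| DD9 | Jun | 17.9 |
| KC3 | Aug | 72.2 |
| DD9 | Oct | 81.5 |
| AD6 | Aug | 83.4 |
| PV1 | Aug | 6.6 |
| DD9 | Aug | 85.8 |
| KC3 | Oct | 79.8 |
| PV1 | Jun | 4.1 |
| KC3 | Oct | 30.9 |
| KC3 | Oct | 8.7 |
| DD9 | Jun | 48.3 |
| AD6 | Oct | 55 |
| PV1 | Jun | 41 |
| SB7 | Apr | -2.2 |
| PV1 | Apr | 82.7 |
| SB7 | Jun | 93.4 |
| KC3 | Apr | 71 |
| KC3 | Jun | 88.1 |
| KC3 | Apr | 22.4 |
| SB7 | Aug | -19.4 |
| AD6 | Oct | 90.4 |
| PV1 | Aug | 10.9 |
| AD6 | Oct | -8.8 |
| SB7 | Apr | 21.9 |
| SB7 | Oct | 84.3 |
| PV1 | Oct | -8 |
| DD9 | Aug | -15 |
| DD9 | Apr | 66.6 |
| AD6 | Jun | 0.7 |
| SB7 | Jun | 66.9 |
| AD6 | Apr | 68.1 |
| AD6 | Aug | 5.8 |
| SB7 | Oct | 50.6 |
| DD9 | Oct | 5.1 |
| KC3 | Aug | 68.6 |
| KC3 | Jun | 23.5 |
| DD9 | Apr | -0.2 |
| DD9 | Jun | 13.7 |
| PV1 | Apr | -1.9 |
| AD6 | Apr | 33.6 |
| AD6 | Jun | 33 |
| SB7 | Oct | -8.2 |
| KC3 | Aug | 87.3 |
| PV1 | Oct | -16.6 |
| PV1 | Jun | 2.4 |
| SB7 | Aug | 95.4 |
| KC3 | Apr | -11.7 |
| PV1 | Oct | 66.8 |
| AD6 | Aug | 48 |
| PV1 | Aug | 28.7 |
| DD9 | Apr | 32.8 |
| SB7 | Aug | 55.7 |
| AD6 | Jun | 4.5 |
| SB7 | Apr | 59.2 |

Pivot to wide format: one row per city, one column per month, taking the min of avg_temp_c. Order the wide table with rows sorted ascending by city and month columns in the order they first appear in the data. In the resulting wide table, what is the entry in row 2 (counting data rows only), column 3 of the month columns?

5.1

With rows sorted ascending by city, row 2 is city=DD9. month columns in first-appearance order: Jun, Apr, Oct, Aug; column 3 is Oct.
Long rows with city=DD9, month=Oct: min(33.3, 81.5, 5.1) = 5.1.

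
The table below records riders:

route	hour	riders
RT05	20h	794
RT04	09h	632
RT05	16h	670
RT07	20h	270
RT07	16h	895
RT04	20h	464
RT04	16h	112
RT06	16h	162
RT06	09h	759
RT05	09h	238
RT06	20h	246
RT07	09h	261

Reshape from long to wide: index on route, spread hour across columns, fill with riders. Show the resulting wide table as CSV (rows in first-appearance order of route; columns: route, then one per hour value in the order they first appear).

route,20h,09h,16h
RT05,794,238,670
RT04,464,632,112
RT07,270,261,895
RT06,246,759,162

Columns: route plus the 3 distinct hour values (20h, 09h, 16h).
For example, row RT05 column 20h takes riders=794 from the long row (RT05, 20h).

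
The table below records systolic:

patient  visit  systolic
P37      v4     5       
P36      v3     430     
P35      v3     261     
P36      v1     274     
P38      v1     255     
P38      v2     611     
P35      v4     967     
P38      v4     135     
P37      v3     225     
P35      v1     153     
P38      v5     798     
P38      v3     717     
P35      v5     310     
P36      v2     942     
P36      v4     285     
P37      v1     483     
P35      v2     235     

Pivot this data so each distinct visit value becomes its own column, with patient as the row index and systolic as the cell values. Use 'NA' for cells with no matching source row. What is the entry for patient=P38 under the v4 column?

135

The long row with patient=P38, visit=v4 has systolic=135.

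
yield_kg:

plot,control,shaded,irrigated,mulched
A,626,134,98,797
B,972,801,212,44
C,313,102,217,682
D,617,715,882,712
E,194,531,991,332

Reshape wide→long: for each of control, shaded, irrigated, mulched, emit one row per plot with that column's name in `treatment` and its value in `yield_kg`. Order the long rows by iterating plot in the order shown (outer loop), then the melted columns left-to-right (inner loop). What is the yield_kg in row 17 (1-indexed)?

194

20 rows total (5 × 4). Row 17: index ⌊(17-1)/4⌋ = 4 into plot → E; (17-1) mod 4 = 0 into the melted columns → control.
So row 17 is (E, control, 194); yield_kg = 194.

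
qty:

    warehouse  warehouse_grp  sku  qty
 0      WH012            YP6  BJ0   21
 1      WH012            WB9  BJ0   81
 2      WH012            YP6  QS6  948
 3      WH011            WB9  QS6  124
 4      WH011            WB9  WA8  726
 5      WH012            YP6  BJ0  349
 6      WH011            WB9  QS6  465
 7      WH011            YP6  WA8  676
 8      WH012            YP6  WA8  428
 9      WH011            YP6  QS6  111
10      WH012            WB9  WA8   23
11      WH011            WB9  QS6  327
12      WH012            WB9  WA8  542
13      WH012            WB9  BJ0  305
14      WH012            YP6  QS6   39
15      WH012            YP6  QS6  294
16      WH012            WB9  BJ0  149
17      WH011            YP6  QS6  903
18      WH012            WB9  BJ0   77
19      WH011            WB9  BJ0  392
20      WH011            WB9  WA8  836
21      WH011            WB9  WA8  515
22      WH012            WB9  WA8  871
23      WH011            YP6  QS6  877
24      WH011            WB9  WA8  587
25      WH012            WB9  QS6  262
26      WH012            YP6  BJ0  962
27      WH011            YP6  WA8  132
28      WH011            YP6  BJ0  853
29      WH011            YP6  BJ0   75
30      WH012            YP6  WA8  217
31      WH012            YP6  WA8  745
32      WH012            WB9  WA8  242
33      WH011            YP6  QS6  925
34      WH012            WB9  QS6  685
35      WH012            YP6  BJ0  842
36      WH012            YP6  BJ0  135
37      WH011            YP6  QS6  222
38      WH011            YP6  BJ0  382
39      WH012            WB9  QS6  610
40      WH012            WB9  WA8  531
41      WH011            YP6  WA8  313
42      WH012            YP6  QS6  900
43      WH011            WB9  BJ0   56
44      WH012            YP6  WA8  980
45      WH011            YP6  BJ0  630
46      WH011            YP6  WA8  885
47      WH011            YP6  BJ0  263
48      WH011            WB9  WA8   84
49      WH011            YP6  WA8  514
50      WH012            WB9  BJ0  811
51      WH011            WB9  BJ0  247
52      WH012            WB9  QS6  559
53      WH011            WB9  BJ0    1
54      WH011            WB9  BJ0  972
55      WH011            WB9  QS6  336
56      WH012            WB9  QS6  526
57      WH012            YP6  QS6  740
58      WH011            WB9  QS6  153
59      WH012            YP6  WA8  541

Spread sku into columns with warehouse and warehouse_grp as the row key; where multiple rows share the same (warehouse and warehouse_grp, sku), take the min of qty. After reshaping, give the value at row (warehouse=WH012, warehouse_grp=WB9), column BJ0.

77

Rows with warehouse=WH012, warehouse_grp=WB9 and sku=BJ0: qty values are 81, 305, 149, 77, 811.
min(81, 305, 149, 77, 811) = 77.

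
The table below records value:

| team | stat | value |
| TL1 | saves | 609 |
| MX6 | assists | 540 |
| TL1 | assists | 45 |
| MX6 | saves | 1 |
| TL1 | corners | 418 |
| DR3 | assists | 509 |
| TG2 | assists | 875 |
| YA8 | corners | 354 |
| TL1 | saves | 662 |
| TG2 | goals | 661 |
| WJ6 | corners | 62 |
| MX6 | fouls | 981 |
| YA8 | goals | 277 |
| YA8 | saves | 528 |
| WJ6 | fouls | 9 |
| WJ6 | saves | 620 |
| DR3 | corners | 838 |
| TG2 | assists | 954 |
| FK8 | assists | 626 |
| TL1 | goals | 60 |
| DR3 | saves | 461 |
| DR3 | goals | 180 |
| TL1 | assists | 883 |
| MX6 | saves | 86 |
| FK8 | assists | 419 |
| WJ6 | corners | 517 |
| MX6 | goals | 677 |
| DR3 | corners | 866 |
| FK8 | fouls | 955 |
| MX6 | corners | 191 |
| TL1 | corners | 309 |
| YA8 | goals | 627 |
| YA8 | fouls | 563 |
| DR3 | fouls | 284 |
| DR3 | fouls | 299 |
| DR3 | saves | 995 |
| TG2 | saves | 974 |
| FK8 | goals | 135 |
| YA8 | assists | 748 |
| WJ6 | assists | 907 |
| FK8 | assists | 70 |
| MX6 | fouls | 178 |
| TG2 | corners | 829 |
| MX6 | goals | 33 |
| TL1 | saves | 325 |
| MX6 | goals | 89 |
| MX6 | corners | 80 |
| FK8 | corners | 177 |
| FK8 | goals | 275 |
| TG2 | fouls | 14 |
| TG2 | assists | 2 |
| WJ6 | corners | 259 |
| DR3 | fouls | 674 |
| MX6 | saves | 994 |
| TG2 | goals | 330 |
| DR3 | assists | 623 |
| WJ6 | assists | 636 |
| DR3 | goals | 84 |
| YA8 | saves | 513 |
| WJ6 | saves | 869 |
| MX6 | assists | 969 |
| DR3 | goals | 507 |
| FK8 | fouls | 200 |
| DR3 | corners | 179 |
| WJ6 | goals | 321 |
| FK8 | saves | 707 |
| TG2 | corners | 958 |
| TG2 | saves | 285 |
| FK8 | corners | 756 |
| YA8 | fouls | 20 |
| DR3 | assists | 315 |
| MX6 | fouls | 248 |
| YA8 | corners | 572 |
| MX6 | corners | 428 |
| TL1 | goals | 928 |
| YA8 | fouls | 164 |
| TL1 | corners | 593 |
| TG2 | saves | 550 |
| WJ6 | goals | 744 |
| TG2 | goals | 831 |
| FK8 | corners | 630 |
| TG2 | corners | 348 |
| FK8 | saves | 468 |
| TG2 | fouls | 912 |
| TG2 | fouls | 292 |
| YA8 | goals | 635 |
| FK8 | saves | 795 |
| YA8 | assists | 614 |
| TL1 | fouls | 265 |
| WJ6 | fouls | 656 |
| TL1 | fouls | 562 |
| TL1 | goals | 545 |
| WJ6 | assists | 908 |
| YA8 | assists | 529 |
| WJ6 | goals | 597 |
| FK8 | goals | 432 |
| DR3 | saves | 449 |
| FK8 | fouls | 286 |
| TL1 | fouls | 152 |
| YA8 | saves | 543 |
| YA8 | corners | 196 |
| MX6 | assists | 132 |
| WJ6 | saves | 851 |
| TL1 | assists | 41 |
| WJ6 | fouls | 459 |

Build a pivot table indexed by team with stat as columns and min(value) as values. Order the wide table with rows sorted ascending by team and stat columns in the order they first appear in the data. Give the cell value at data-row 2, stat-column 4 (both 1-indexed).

With rows sorted ascending by team, row 2 is team=FK8. stat columns in first-appearance order: saves, assists, corners, goals, fouls; column 4 is goals.
Long rows with team=FK8, stat=goals: min(135, 275, 432) = 135.

135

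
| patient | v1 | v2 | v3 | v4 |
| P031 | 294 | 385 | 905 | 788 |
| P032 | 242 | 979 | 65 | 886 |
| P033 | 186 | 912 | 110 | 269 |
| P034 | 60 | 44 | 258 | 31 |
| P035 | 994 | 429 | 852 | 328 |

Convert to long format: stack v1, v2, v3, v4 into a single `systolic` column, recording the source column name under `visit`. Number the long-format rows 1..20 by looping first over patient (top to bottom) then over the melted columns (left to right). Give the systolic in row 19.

20 rows total (5 × 4). Row 19: index ⌊(19-1)/4⌋ = 4 into patient → P035; (19-1) mod 4 = 2 into the melted columns → v3.
So row 19 is (P035, v3, 852); systolic = 852.

852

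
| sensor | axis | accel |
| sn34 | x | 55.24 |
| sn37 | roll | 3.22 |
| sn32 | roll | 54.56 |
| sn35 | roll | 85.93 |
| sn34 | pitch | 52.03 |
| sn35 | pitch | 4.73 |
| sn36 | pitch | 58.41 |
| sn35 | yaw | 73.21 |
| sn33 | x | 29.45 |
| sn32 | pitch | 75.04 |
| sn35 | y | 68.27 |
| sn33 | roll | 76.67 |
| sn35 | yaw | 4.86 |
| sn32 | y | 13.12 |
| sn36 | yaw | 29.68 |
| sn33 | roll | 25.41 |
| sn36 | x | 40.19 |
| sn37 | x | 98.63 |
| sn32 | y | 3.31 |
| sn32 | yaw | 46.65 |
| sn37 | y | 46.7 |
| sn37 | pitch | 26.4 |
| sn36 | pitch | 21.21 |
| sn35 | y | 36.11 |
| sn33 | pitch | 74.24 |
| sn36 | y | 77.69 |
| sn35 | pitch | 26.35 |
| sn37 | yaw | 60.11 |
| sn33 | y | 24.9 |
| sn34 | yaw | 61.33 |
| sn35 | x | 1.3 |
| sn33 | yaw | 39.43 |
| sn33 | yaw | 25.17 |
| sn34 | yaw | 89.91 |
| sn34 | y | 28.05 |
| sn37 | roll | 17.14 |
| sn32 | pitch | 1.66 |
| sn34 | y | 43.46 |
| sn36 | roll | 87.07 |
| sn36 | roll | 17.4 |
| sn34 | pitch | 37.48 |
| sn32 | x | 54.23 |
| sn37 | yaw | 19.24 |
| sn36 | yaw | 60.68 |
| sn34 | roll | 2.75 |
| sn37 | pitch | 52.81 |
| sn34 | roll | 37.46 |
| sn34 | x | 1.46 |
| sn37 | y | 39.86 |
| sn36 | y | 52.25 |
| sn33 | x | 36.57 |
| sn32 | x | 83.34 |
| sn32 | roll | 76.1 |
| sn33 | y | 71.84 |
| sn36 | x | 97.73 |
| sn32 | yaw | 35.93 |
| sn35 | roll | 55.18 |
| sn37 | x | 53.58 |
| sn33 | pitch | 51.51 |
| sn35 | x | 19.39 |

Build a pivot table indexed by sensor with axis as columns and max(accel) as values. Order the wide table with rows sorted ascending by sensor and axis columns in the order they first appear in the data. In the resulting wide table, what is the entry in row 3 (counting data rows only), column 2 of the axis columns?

37.46

With rows sorted ascending by sensor, row 3 is sensor=sn34. axis columns in first-appearance order: x, roll, pitch, yaw, y; column 2 is roll.
Long rows with sensor=sn34, axis=roll: max(2.75, 37.46) = 37.46.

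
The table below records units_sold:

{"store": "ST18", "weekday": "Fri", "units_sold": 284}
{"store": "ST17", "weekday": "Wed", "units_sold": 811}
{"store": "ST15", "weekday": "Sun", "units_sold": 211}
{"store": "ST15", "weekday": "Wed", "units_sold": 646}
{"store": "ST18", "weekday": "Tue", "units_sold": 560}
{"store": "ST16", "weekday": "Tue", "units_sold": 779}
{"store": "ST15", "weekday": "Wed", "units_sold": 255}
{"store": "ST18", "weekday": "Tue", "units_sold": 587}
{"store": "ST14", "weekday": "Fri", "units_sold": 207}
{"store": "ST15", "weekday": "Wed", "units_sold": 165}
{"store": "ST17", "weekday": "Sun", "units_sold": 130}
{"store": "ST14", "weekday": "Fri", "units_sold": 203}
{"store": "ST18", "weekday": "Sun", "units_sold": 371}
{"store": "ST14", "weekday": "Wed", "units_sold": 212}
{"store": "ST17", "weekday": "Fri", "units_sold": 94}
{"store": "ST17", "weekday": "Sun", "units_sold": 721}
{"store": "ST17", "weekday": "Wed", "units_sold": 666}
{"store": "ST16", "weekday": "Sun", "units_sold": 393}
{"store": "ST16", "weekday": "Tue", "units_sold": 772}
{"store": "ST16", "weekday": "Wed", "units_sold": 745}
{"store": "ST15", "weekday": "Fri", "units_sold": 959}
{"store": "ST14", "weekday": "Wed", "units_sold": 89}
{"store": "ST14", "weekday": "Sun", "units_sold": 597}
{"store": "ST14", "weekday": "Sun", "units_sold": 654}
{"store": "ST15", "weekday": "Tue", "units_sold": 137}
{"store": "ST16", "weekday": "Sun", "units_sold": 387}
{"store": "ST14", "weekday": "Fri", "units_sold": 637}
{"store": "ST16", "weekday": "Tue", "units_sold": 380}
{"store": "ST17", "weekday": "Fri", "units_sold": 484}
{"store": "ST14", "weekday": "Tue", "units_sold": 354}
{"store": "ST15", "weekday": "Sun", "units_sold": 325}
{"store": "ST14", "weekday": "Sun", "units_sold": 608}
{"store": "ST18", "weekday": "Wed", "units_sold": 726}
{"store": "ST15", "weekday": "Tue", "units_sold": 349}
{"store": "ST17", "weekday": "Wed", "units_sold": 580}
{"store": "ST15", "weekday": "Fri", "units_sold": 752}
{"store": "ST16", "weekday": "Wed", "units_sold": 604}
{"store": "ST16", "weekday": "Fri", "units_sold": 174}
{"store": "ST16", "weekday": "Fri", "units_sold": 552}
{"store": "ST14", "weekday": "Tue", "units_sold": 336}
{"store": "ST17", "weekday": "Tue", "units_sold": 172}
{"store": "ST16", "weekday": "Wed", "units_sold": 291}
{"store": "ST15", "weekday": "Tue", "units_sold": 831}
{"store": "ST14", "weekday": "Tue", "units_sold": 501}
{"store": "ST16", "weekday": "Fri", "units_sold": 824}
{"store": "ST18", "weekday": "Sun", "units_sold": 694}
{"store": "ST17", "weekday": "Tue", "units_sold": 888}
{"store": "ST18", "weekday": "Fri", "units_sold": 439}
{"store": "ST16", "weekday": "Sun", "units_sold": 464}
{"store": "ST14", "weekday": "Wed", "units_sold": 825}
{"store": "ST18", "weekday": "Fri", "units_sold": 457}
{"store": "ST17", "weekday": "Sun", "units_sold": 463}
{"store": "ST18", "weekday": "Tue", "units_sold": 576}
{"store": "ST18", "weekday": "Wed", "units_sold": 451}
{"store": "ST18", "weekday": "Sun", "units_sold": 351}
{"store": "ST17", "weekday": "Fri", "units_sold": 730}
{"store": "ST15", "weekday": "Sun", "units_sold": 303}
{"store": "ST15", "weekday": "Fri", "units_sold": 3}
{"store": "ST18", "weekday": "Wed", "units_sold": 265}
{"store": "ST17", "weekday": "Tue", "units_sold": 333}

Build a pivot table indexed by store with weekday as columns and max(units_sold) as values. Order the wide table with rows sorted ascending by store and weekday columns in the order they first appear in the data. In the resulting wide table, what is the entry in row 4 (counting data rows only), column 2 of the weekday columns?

811

With rows sorted ascending by store, row 4 is store=ST17. weekday columns in first-appearance order: Fri, Wed, Sun, Tue; column 2 is Wed.
Long rows with store=ST17, weekday=Wed: max(811, 666, 580) = 811.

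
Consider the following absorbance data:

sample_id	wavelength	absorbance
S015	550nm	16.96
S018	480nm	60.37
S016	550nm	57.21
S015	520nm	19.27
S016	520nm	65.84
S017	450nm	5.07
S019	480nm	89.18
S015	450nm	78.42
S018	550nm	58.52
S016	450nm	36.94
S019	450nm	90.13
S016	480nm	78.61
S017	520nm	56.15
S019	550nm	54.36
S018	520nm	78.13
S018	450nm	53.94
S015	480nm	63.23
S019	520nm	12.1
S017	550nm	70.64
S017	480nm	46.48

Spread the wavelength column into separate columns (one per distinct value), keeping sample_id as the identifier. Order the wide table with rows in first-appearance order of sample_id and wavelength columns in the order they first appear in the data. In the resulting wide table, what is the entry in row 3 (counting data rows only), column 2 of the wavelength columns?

With rows in first-appearance order of sample_id, row 3 is sample_id=S016. wavelength columns in first-appearance order: 550nm, 480nm, 520nm, 450nm; column 2 is 480nm.
Long rows with sample_id=S016, wavelength=480nm: absorbance = 78.61.

78.61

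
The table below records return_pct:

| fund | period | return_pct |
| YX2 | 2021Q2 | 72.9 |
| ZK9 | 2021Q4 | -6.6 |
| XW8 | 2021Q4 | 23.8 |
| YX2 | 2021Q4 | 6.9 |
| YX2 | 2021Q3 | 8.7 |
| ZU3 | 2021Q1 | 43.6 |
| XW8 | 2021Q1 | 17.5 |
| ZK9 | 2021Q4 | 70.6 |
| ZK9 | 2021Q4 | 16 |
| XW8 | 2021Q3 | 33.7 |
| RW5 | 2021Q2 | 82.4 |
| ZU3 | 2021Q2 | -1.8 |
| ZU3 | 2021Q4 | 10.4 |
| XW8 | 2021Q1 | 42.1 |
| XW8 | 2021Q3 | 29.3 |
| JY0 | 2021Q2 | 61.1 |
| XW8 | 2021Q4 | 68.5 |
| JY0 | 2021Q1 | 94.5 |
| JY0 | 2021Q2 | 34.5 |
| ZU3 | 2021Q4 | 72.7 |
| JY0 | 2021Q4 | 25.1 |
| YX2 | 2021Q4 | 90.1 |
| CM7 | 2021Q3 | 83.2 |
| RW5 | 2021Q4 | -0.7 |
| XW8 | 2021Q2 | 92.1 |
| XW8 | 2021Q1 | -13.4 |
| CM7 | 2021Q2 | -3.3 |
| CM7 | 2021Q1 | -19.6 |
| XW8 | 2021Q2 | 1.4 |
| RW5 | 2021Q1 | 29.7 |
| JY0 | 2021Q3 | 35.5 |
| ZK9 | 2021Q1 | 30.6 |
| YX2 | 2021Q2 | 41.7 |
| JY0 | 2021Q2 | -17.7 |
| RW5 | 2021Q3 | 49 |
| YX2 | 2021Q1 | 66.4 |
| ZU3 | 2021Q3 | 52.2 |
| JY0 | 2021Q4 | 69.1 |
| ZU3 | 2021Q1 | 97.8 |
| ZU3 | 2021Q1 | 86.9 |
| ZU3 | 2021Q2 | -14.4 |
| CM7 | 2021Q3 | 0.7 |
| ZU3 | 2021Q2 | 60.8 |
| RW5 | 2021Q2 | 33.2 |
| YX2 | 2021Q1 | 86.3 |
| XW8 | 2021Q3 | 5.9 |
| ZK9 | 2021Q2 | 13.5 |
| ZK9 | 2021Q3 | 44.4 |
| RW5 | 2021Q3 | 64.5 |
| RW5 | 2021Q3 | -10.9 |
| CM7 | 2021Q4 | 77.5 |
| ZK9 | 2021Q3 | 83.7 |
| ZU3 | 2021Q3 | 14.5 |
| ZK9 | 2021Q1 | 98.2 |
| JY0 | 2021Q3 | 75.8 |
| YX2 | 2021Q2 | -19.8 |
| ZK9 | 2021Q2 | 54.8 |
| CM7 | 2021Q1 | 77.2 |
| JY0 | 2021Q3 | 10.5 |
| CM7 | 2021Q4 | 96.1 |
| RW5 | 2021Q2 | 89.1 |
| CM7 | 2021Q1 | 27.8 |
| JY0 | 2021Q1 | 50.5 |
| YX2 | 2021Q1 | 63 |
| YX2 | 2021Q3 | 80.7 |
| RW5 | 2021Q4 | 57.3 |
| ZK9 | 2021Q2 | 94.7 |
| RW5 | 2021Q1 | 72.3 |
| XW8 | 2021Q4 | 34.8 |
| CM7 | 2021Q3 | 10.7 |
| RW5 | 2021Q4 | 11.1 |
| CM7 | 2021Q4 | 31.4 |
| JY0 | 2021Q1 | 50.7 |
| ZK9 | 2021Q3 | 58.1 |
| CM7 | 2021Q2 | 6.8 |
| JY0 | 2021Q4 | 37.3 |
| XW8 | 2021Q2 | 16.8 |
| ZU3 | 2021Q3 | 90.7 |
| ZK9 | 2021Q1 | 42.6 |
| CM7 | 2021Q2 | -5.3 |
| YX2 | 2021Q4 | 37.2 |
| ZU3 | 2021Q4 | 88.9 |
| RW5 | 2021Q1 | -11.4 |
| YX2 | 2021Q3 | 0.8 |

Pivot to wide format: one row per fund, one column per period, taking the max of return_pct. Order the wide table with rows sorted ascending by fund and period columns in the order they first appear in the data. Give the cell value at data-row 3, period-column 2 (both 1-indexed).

With rows sorted ascending by fund, row 3 is fund=RW5. period columns in first-appearance order: 2021Q2, 2021Q4, 2021Q3, 2021Q1; column 2 is 2021Q4.
Long rows with fund=RW5, period=2021Q4: max(-0.7, 57.3, 11.1) = 57.3.

57.3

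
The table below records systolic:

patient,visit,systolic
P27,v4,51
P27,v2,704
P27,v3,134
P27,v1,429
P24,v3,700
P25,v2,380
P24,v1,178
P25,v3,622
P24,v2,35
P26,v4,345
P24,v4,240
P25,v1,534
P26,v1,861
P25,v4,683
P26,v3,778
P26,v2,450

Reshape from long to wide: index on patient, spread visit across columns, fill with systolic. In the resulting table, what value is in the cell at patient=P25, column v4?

683

Wide layout: rows indexed by patient, columns are the 4 distinct visit values (v4, v2, v3, v1).
Cell (patient=P25, visit=v4) draws from the long row where patient=P25 and visit=v4, which has systolic=683.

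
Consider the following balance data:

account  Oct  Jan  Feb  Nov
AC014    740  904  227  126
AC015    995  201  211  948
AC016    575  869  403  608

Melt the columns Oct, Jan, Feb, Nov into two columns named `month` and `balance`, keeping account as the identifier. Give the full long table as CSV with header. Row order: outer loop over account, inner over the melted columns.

Each (account, column) pair becomes one row: 3 × 4 = 12 rows.
For example, (AC014, Oct) → balance=740.

account,month,balance
AC014,Oct,740
AC014,Jan,904
AC014,Feb,227
AC014,Nov,126
AC015,Oct,995
AC015,Jan,201
AC015,Feb,211
AC015,Nov,948
AC016,Oct,575
AC016,Jan,869
AC016,Feb,403
AC016,Nov,608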